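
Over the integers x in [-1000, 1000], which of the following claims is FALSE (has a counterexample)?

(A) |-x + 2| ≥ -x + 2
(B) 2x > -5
(A) Over all integers in [-1000, 1000], LHS − RHS is smallest at x = 0, where it equals 0:
x = 0: LHS = |-0 + 2| = |2| = 2, RHS = -0 + 2 = 2; 2 ≥ 2 — holds
At the ends of the range:
x = -1000: LHS = |-(-1000) + 2| = |1002| = 1002, RHS = -(-1000) + 2 = 1002; 1002 ≥ 1002 — holds
x = 1000: LHS = |-1000 + 2| = |-998| = 998, RHS = -1000 + 2 = -998; 998 ≥ -998 — holds
Hence LHS − RHS is never negative, i.e. LHS ≥ RHS throughout, so the relation holds for every integer in [-1000, 1000].

(B) x = -3: LHS = 2·(-3) = -6; -6 > -5 — FAILS

Only (B) has a counterexample.

Answer: B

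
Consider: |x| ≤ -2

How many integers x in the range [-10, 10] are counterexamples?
Counterexamples in [-10, 10]: {-10, -9, -8, -7, -6, -5, -4, -3, -2, -1, 0, 1, 2, 3, 4, 5, 6, 7, 8, 9, 10}.

Counting them gives 21 values.

Answer: 21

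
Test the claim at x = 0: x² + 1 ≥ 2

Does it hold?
x = 0: LHS = 0² + 1 = 1; 1 ≥ 2 — FAILS

The relation fails at x = 0, so x = 0 is a counterexample.

Answer: No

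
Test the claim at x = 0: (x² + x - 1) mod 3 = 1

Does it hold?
x = 0: LHS = (0² + 0 - 1) mod 3 = (-1) mod 3 = 2; 2 = 1 — FAILS

The relation fails at x = 0, so x = 0 is a counterexample.

Answer: No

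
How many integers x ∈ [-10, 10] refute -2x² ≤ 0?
Over all integers in [-10, 10], LHS − RHS is largest at x = 0, where it equals 0:
x = 0: LHS = -2·0² = 0; 0 ≤ 0 — holds
At the ends of the range:
x = -10: LHS = -2·(-10)² = -200; -200 ≤ 0 — holds
x = 10: LHS = -2·10² = -200; -200 ≤ 0 — holds
Hence LHS − RHS is never positive, i.e. LHS ≤ RHS throughout, so the relation holds for every integer in [-10, 10].

No counterexample appears in that range.

Answer: 0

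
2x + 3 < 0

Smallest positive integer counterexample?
Testing positive integers:
x = 1: LHS = 2·1 + 3 = 5; 5 < 0 — FAILS  ← smallest positive counterexample

Answer: x = 1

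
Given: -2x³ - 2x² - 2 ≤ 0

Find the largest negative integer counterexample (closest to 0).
Testing negative integers from -1 downward:
x = -1: LHS = -2·(-1)³ - 2·(-1)² - 2 = -2; -2 ≤ 0 — holds
x = -2: LHS = -2·(-2)³ - 2·(-2)² - 2 = 6; 6 ≤ 0 — FAILS  ← closest negative counterexample to 0

Answer: x = -2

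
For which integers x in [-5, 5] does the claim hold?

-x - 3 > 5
Over all integers in [-5, 5], LHS − RHS is largest at x = -5, where it equals -3:
x = -5: LHS = -(-5) - 3 = 2; 2 > 5 — FAILS
At the ends of the range:
x = 5: LHS = -5 - 3 = -8; -8 > 5 — FAILS
Hence LHS − RHS is never positive, i.e. LHS ≤ RHS throughout, so the claimed relation (>) fails for every integer in [-5, 5].

Answer: None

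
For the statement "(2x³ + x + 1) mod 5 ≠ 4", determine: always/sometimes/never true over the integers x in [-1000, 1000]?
Holds at x = 0: LHS = (2·0³ + 0 + 1) mod 5 = 1 mod 5 = 1; 1 ≠ 4 — holds
Fails at x = 1: LHS = (2·1³ + 1 + 1) mod 5 = 4 mod 5 = 4; 4 ≠ 4 — FAILS
It is satisfied by some integers in the range but not all.

Answer: Sometimes true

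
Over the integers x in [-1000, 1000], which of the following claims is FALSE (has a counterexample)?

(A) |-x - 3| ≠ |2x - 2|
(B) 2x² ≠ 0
(A) x = 5: LHS = |-5 - 3| = |-8| = 8, RHS = |2·5 - 2| = |8| = 8; 8 ≠ 8 — FAILS
(B) x = 0: LHS = 2·0² = 0; 0 ≠ 0 — FAILS

Answer: Both A and B are false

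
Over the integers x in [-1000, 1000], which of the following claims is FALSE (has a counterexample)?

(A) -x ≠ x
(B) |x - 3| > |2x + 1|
(A) x = 0: LHS = -0 = 0; 0 ≠ 0 — FAILS
(B) x = 1: LHS = |1 - 3| = |-2| = 2, RHS = |2·1 + 1| = |3| = 3; 2 > 3 — FAILS

Answer: Both A and B are false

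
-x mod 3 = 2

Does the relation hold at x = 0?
x = 0: LHS = (-0) mod 3 = 0 mod 3 = 0; 0 = 2 — FAILS

The relation fails at x = 0, so x = 0 is a counterexample.

Answer: No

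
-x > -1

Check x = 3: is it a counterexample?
Substitute x = 3 into the relation:
x = 3: -3 > -1 — FAILS

Since the claim fails at x = 3, this value is a counterexample.

Answer: Yes, x = 3 is a counterexample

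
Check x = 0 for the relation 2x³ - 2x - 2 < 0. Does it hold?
x = 0: LHS = 2·0³ - 2·0 - 2 = -2; -2 < 0 — holds

The relation is satisfied at x = 0.

Answer: Yes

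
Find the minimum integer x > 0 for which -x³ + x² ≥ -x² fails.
Testing positive integers:
x = 1: LHS = -1³ + 1² = 0, RHS = -1² = -1; 0 ≥ -1 — holds
x = 2: LHS = -2³ + 2² = -4, RHS = -2² = -4; -4 ≥ -4 — holds
x = 3: LHS = -3³ + 3² = -18, RHS = -3² = -9; -18 ≥ -9 — FAILS  ← smallest positive counterexample

Answer: x = 3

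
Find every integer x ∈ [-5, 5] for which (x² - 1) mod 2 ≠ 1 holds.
Holds for: {-5, -3, -1, 1, 3, 5}
Fails for: {-4, -2, 0, 2, 4}

Answer: {-5, -3, -1, 1, 3, 5}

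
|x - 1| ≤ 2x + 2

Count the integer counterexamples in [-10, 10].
Counterexamples in [-10, 10]: {-10, -9, -8, -7, -6, -5, -4, -3, -2, -1}.

Counting them gives 10 values.

Answer: 10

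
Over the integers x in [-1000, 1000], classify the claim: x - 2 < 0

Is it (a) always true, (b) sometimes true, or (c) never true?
Holds at x = 0: LHS = 0 - 2 = -2; -2 < 0 — holds
Fails at x = 2: LHS = 2 - 2 = 0; 0 < 0 — FAILS
It is satisfied by some integers in the range but not all.

Answer: Sometimes true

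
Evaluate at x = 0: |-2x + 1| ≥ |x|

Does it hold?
x = 0: LHS = |-2·0 + 1| = |1| = 1, RHS = |0| = 0; 1 ≥ 0 — holds

The relation is satisfied at x = 0.

Answer: Yes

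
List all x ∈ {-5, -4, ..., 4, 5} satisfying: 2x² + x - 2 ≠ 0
Track d = LHS − RHS over the integers in [-5, 5]. Equality would need d = 0, but d changes sign only between consecutive integers, jumping over 0:
x = -2: LHS = 2·(-2)² + (-2) - 2 = 4; 4 ≠ 0 — holds  (d = 4)
x = -1: LHS = 2·(-1)² + (-1) - 2 = -1; -1 ≠ 0 — holds  (d = -1)
x = 0: LHS = 2·0² + 0 - 2 = -2; -2 ≠ 0 — holds  (d = -2)
x = 1: LHS = 2·1² + 1 - 2 = 1; 1 ≠ 0 — holds  (d = 1)
Away from these crossings d keeps a constant sign, and checking every integer in [-5, 5] confirms d ≠ 0 throughout. Hence the two sides are never equal, so the relation holds for every integer in [-5, 5].

Answer: All integers in [-5, 5]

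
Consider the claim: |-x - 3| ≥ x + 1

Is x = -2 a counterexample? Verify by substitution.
Substitute x = -2 into the relation:
x = -2: LHS = |-(-2) - 3| = |-1| = 1, RHS = (-2) + 1 = -1; 1 ≥ -1 — holds

The relation holds at x = -2, so it is not a counterexample.

Answer: No, x = -2 is not a counterexample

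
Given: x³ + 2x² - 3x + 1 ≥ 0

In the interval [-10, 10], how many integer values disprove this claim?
Counterexamples in [-10, 10]: {-10, -9, -8, -7, -6, -5, -4}.

Counting them gives 7 values.

Answer: 7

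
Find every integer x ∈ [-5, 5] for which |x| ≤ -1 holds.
An absolute value is never negative, so the left side is ≥ 0 for every x, while the right side is -1. Tightest case in [-5, 5] is x = 0:
x = 0: LHS = |0| = 0; 0 ≤ -1 — FAILS
Hence LHS − RHS is never zero or negative, i.e. LHS > RHS throughout, so the claimed relation (≤) fails for every integer in [-5, 5].

Answer: None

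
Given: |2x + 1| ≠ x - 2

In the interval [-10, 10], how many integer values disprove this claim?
Over all integers in [-10, 10], LHS − RHS is always positive; it is smallest at x = 0, where it equals 3:
x = 0: LHS = |2·0 + 1| = |1| = 1, RHS = 0 - 2 = -2; 1 ≠ -2 — holds
At the ends of the range:
x = -10: LHS = |2·(-10) + 1| = |-19| = 19, RHS = (-10) - 2 = -12; 19 ≠ -12 — holds
x = 10: LHS = |2·10 + 1| = |21| = 21, RHS = 10 - 2 = 8; 21 ≠ 8 — holds
Hence LHS − RHS is never 0, i.e. the two sides are never equal, so the relation holds for every integer in [-10, 10].

No counterexample appears in that range.

Answer: 0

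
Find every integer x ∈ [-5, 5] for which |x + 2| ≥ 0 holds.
An absolute value is never negative, so the left side is ≥ 0 for every x, while the right side is 0. Tightest case in [-5, 5] is x = -2:
x = -2: LHS = |(-2) + 2| = |0| = 0; 0 ≥ 0 — holds
Hence LHS − RHS is never negative, i.e. LHS ≥ RHS throughout, so the relation holds for every integer in [-5, 5].

Answer: All integers in [-5, 5]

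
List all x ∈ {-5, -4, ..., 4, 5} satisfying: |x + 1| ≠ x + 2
Track d = LHS − RHS over the integers in [-5, 5]. Equality would need d = 0, but d changes sign only between consecutive integers, jumping over 0:
x = -2: LHS = |(-2) + 1| = |-1| = 1, RHS = (-2) + 2 = 0; 1 ≠ 0 — holds  (d = 1)
x = -1: LHS = |(-1) + 1| = |0| = 0, RHS = (-1) + 2 = 1; 0 ≠ 1 — holds  (d = -1)
Away from these crossings d keeps a constant sign, and checking every integer in [-5, 5] confirms d ≠ 0 throughout. Hence the two sides are never equal, so the relation holds for every integer in [-5, 5].

Answer: All integers in [-5, 5]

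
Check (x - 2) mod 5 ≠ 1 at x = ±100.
x = 100: LHS = (100 - 2) mod 5 = 98 mod 5 = 3; 3 ≠ 1 — holds
x = -100: LHS = ((-100) - 2) mod 5 = (-102) mod 5 = 3; 3 ≠ 1 — holds

Answer: Yes, holds for both x = 100 and x = -100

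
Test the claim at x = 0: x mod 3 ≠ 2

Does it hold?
x = 0: LHS = 0 mod 3 = 0; 0 ≠ 2 — holds

The relation is satisfied at x = 0.

Answer: Yes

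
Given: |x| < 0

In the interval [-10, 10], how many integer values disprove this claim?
Counterexamples in [-10, 10]: {-10, -9, -8, -7, -6, -5, -4, -3, -2, -1, 0, 1, 2, 3, 4, 5, 6, 7, 8, 9, 10}.

Counting them gives 21 values.

Answer: 21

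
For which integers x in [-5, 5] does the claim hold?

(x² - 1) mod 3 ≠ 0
Holds for: {-3, 0, 3}
Fails for: {-5, -4, -2, -1, 1, 2, 4, 5}

Answer: {-3, 0, 3}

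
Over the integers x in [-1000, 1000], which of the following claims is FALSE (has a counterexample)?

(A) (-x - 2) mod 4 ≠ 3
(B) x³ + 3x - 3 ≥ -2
(A) x = -1: LHS = (-(-1) - 2) mod 4 = (-1) mod 4 = 3; 3 ≠ 3 — FAILS
(B) x = 0: LHS = 0³ + 3·0 - 3 = -3; -3 ≥ -2 — FAILS

Answer: Both A and B are false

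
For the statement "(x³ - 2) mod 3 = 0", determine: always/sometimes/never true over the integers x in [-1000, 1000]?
Holds at x = -1: LHS = ((-1)³ - 2) mod 3 = (-3) mod 3 = 0; 0 = 0 — holds
Fails at x = 0: LHS = (0³ - 2) mod 3 = (-2) mod 3 = 1; 1 = 0 — FAILS
It is satisfied by some integers in the range but not all.

Answer: Sometimes true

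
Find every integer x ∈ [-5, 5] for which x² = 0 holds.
Holds for: {0}
Fails for: {-5, -4, -3, -2, -1, 1, 2, 3, 4, 5}

Answer: {0}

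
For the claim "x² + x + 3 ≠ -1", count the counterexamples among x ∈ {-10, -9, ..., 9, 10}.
Over all integers in [-10, 10], LHS − RHS is always positive; it is smallest at x = 0, where it equals 4:
x = 0: LHS = 0² + 0 + 3 = 3; 3 ≠ -1 — holds
At the ends of the range:
x = -10: LHS = (-10)² + (-10) + 3 = 93; 93 ≠ -1 — holds
x = 10: LHS = 10² + 10 + 3 = 113; 113 ≠ -1 — holds
Hence LHS − RHS is never 0, i.e. the two sides are never equal, so the relation holds for every integer in [-10, 10].

No counterexample appears in that range.

Answer: 0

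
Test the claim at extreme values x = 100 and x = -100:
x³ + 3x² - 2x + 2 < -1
x = 100: LHS = 100³ + 3·100² - 2·100 + 2 = 1029802; 1029802 < -1 — FAILS
x = -100: LHS = (-100)³ + 3·(-100)² - 2·(-100) + 2 = -969798; -969798 < -1 — holds

Answer: Partially: fails for x = 100, holds for x = -100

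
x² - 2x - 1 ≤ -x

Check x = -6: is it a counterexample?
Substitute x = -6 into the relation:
x = -6: LHS = (-6)² - 2·(-6) - 1 = 47, RHS = -(-6) = 6; 47 ≤ 6 — FAILS

Since the claim fails at x = -6, this value is a counterexample.

Answer: Yes, x = -6 is a counterexample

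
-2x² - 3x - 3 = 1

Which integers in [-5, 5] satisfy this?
Over all integers in [-5, 5], LHS − RHS is always negative; it is closest to 0 at x = -1, where it equals -3:
x = -1: LHS = -2·(-1)² - 3·(-1) - 3 = -2; -2 = 1 — FAILS
At the ends of the range:
x = -5: LHS = -2·(-5)² - 3·(-5) - 3 = -38; -38 = 1 — FAILS
x = 5: LHS = -2·5² - 3·5 - 3 = -68; -68 = 1 — FAILS
Hence LHS − RHS is never 0, i.e. the two sides are never equal, so the claimed relation (=) fails for every integer in [-5, 5].

Answer: None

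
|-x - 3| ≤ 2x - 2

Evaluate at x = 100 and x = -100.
x = 100: LHS = |-100 - 3| = |-103| = 103, RHS = 2·100 - 2 = 198; 103 ≤ 198 — holds
x = -100: LHS = |-(-100) - 3| = |97| = 97, RHS = 2·(-100) - 2 = -202; 97 ≤ -202 — FAILS

Answer: Partially: holds for x = 100, fails for x = -100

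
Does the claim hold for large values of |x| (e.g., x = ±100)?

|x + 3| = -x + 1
x = 100: LHS = |100 + 3| = |103| = 103, RHS = -100 + 1 = -99; 103 = -99 — FAILS
x = -100: LHS = |(-100) + 3| = |-97| = 97, RHS = -(-100) + 1 = 101; 97 = 101 — FAILS

Answer: No, fails for both x = 100 and x = -100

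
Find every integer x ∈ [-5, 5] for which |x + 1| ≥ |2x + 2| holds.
Holds for: {-1}
Fails for: {-5, -4, -3, -2, 0, 1, 2, 3, 4, 5}

Answer: {-1}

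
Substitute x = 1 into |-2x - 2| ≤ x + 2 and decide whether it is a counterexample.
Substitute x = 1 into the relation:
x = 1: LHS = |-2·1 - 2| = |-4| = 4, RHS = 1 + 2 = 3; 4 ≤ 3 — FAILS

Since the claim fails at x = 1, this value is a counterexample.

Answer: Yes, x = 1 is a counterexample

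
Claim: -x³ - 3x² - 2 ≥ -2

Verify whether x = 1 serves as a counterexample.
Substitute x = 1 into the relation:
x = 1: LHS = -1³ - 3·1² - 2 = -6; -6 ≥ -2 — FAILS

Since the claim fails at x = 1, this value is a counterexample.

Answer: Yes, x = 1 is a counterexample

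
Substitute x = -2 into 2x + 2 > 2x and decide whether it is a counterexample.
Substitute x = -2 into the relation:
x = -2: LHS = 2·(-2) + 2 = -2, RHS = 2·(-2) = -4; -2 > -4 — holds

The relation holds at x = -2, so it is not a counterexample.

Answer: No, x = -2 is not a counterexample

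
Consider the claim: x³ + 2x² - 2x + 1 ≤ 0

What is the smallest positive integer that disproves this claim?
Testing positive integers:
x = 1: LHS = 1³ + 2·1² - 2·1 + 1 = 2; 2 ≤ 0 — FAILS  ← smallest positive counterexample

Answer: x = 1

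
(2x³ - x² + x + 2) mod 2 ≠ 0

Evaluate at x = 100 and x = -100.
x = 100: LHS = (2·100³ - 100² + 100 + 2) mod 2 = 1990102 mod 2 = 0; 0 ≠ 0 — FAILS
x = -100: LHS = (2·(-100)³ - (-100)² + (-100) + 2) mod 2 = (-2010098) mod 2 = 0; 0 ≠ 0 — FAILS

Answer: No, fails for both x = 100 and x = -100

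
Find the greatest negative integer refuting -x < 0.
Testing negative integers from -1 downward:
x = -1: LHS = -(-1) = 1; 1 < 0 — FAILS  ← closest negative counterexample to 0

Answer: x = -1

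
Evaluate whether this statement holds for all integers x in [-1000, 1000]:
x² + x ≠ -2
Over all integers in [-1000, 1000], LHS − RHS is always positive; it is smallest at x = 0, where it equals 2:
x = 0: LHS = 0² + 0 = 0; 0 ≠ -2 — holds
At the ends of the range:
x = -1000: LHS = (-1000)² + (-1000) = 999000; 999000 ≠ -2 — holds
x = 1000: LHS = 1000² + 1000 = 1001000; 1001000 ≠ -2 — holds
Hence LHS − RHS is never 0, i.e. the two sides are never equal, so the relation holds for every integer in [-1000, 1000].

No counterexample exists.

Answer: True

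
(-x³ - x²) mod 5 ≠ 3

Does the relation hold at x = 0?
x = 0: LHS = (-0³ - 0²) mod 5 = 0 mod 5 = 0; 0 ≠ 3 — holds

The relation is satisfied at x = 0.

Answer: Yes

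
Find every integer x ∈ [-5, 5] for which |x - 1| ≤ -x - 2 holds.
Over all integers in [-5, 5], LHS − RHS is smallest at x = 0, where it equals 3:
x = 0: LHS = |0 - 1| = |-1| = 1, RHS = -0 - 2 = -2; 1 ≤ -2 — FAILS
At the ends of the range:
x = -5: LHS = |(-5) - 1| = |-6| = 6, RHS = -(-5) - 2 = 3; 6 ≤ 3 — FAILS
x = 5: LHS = |5 - 1| = |4| = 4, RHS = -5 - 2 = -7; 4 ≤ -7 — FAILS
Hence LHS − RHS is never zero or negative, i.e. LHS > RHS throughout, so the claimed relation (≤) fails for every integer in [-5, 5].

Answer: None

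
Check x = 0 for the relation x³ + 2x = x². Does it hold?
x = 0: LHS = 0³ + 2·0 = 0, RHS = 0² = 0; 0 = 0 — holds

The relation is satisfied at x = 0.

Answer: Yes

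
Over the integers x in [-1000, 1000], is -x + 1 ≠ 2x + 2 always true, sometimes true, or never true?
Track d = LHS − RHS over the integers in [-1000, 1000]. Equality would need d = 0, but d changes sign only between consecutive integers, jumping over 0:
x = -1: LHS = -(-1) + 1 = 2, RHS = 2·(-1) + 2 = 0; 2 ≠ 0 — holds  (d = 2)
x = 0: LHS = -0 + 1 = 1, RHS = 2·0 + 2 = 2; 1 ≠ 2 — holds  (d = -1)
Away from these crossings d keeps a constant sign, and checking every integer in [-1000, 1000] confirms d ≠ 0 throughout. Hence the two sides are never equal, so the relation holds for every integer in [-1000, 1000].

No counterexample exists.

Answer: Always true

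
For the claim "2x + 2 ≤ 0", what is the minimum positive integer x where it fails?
Testing positive integers:
x = 1: LHS = 2·1 + 2 = 4; 4 ≤ 0 — FAILS  ← smallest positive counterexample

Answer: x = 1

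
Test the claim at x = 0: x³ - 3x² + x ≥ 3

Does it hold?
x = 0: LHS = 0³ - 3·0² + 0 = 0; 0 ≥ 3 — FAILS

The relation fails at x = 0, so x = 0 is a counterexample.

Answer: No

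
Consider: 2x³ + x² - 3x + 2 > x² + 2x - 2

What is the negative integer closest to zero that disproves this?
Testing negative integers from -1 downward:
x = -1: LHS = 2·(-1)³ + (-1)² - 3·(-1) + 2 = 4, RHS = (-1)² + 2·(-1) - 2 = -3; 4 > -3 — holds
x = -2: LHS = 2·(-2)³ + (-2)² - 3·(-2) + 2 = -4, RHS = (-2)² + 2·(-2) - 2 = -2; -4 > -2 — FAILS  ← closest negative counterexample to 0

Answer: x = -2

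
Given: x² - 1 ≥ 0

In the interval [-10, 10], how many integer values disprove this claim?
Counterexamples in [-10, 10]: {0}.

Counting them gives 1 values.

Answer: 1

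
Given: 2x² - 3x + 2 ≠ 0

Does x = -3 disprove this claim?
Substitute x = -3 into the relation:
x = -3: LHS = 2·(-3)² - 3·(-3) + 2 = 29; 29 ≠ 0 — holds

The relation holds at x = -3, so it is not a counterexample.

Answer: No, x = -3 is not a counterexample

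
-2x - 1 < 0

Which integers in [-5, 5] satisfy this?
Holds for: {0, 1, 2, 3, 4, 5}
Fails for: {-5, -4, -3, -2, -1}

Answer: {0, 1, 2, 3, 4, 5}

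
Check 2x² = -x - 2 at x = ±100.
x = 100: LHS = 2·100² = 20000, RHS = -100 - 2 = -102; 20000 = -102 — FAILS
x = -100: LHS = 2·(-100)² = 20000, RHS = -(-100) - 2 = 98; 20000 = 98 — FAILS

Answer: No, fails for both x = 100 and x = -100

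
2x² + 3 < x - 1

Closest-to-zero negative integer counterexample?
Testing negative integers from -1 downward:
x = -1: LHS = 2·(-1)² + 3 = 5, RHS = (-1) - 1 = -2; 5 < -2 — FAILS  ← closest negative counterexample to 0

Answer: x = -1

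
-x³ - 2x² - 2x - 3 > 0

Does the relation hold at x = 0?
x = 0: LHS = -0³ - 2·0² - 2·0 - 3 = -3; -3 > 0 — FAILS

The relation fails at x = 0, so x = 0 is a counterexample.

Answer: No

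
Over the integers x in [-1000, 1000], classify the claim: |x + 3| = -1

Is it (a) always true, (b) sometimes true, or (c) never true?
An absolute value is never negative, so the left side is ≥ 0 for every x, while the right side is -1. Tightest case in [-1000, 1000] is x = -3:
x = -3: LHS = |(-3) + 3| = |0| = 0; 0 = -1 — FAILS
Hence LHS − RHS is never 0, i.e. the two sides are never equal, so the claimed relation (=) fails for every integer in [-1000, 1000].

No integer in the range satisfies it.

Answer: Never true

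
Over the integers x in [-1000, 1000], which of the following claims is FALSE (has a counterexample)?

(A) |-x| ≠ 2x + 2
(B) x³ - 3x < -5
(A) Track d = LHS − RHS over the integers in [-1000, 1000]. Equality would need d = 0, but d changes sign only between consecutive integers, jumping over 0:
x = -1: LHS = |-(-1)| = |1| = 1, RHS = 2·(-1) + 2 = 0; 1 ≠ 0 — holds  (d = 1)
x = 0: LHS = |-0| = |0| = 0, RHS = 2·0 + 2 = 2; 0 ≠ 2 — holds  (d = -2)
Away from these crossings d keeps a constant sign, and checking every integer in [-1000, 1000] confirms d ≠ 0 throughout. Hence the two sides are never equal, so the relation holds for every integer in [-1000, 1000].

(B) x = 0: LHS = 0³ - 3·0 = 0; 0 < -5 — FAILS

Only (B) has a counterexample.

Answer: B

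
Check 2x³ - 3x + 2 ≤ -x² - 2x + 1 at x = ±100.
x = 100: LHS = 2·100³ - 3·100 + 2 = 1999702, RHS = -100² - 2·100 + 1 = -10199; 1999702 ≤ -10199 — FAILS
x = -100: LHS = 2·(-100)³ - 3·(-100) + 2 = -1999698, RHS = -(-100)² - 2·(-100) + 1 = -9799; -1999698 ≤ -9799 — holds

Answer: Partially: fails for x = 100, holds for x = -100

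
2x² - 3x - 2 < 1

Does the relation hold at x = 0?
x = 0: LHS = 2·0² - 3·0 - 2 = -2; -2 < 1 — holds

The relation is satisfied at x = 0.

Answer: Yes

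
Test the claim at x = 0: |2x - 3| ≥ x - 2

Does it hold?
x = 0: LHS = |2·0 - 3| = |-3| = 3, RHS = 0 - 2 = -2; 3 ≥ -2 — holds

The relation is satisfied at x = 0.

Answer: Yes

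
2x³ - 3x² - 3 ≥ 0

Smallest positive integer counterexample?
Testing positive integers:
x = 1: LHS = 2·1³ - 3·1² - 3 = -4; -4 ≥ 0 — FAILS  ← smallest positive counterexample

Answer: x = 1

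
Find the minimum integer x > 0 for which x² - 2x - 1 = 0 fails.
Testing positive integers:
x = 1: LHS = 1² - 2·1 - 1 = -2; -2 = 0 — FAILS  ← smallest positive counterexample

Answer: x = 1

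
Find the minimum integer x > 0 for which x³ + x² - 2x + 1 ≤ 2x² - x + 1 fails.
Testing positive integers:
x = 1: LHS = 1³ + 1² - 2·1 + 1 = 1, RHS = 2·1² - 1 + 1 = 2; 1 ≤ 2 — holds
x = 2: LHS = 2³ + 2² - 2·2 + 1 = 9, RHS = 2·2² - 2 + 1 = 7; 9 ≤ 7 — FAILS  ← smallest positive counterexample

Answer: x = 2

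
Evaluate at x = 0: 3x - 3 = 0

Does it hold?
x = 0: LHS = 3·0 - 3 = -3; -3 = 0 — FAILS

The relation fails at x = 0, so x = 0 is a counterexample.

Answer: No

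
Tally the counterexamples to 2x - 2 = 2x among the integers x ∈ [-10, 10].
Counterexamples in [-10, 10]: {-10, -9, -8, -7, -6, -5, -4, -3, -2, -1, 0, 1, 2, 3, 4, 5, 6, 7, 8, 9, 10}.

Counting them gives 21 values.

Answer: 21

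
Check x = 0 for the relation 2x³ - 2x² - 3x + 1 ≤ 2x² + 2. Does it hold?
x = 0: LHS = 2·0³ - 2·0² - 3·0 + 1 = 1, RHS = 2·0² + 2 = 2; 1 ≤ 2 — holds

The relation is satisfied at x = 0.

Answer: Yes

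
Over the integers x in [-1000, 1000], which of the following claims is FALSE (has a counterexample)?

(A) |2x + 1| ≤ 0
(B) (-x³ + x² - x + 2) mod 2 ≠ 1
(A) x = 0: LHS = |2·0 + 1| = |1| = 1; 1 ≤ 0 — FAILS
(B) x = 1: LHS = (-1³ + 1² - 1 + 2) mod 2 = 1 mod 2 = 1; 1 ≠ 1 — FAILS

Answer: Both A and B are false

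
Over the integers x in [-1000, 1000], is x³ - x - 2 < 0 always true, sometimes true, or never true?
Holds at x = 0: LHS = 0³ - 0 - 2 = -2; -2 < 0 — holds
Fails at x = 2: LHS = 2³ - 2 - 2 = 4; 4 < 0 — FAILS
It is satisfied by some integers in the range but not all.

Answer: Sometimes true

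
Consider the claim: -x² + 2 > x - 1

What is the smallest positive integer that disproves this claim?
Testing positive integers:
x = 1: LHS = -1² + 2 = 1, RHS = 1 - 1 = 0; 1 > 0 — holds
x = 2: LHS = -2² + 2 = -2, RHS = 2 - 1 = 1; -2 > 1 — FAILS  ← smallest positive counterexample

Answer: x = 2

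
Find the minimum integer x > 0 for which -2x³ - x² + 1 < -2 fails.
Testing positive integers:
x = 1: LHS = -2·1³ - 1² + 1 = -2; -2 < -2 — FAILS  ← smallest positive counterexample

Answer: x = 1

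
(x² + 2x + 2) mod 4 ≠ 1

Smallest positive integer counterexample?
Testing positive integers:
x = 1: LHS = (1² + 2·1 + 2) mod 4 = 5 mod 4 = 1; 1 ≠ 1 — FAILS  ← smallest positive counterexample

Answer: x = 1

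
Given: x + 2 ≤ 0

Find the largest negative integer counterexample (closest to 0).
Testing negative integers from -1 downward:
x = -1: LHS = (-1) + 2 = 1; 1 ≤ 0 — FAILS  ← closest negative counterexample to 0

Answer: x = -1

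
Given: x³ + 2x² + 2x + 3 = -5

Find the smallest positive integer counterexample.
Testing positive integers:
x = 1: LHS = 1³ + 2·1² + 2·1 + 3 = 8; 8 = -5 — FAILS  ← smallest positive counterexample

Answer: x = 1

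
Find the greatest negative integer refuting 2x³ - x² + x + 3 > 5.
Testing negative integers from -1 downward:
x = -1: LHS = 2·(-1)³ - (-1)² + (-1) + 3 = -1; -1 > 5 — FAILS  ← closest negative counterexample to 0

Answer: x = -1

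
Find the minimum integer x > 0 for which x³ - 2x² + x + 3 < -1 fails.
Testing positive integers:
x = 1: LHS = 1³ - 2·1² + 1 + 3 = 3; 3 < -1 — FAILS  ← smallest positive counterexample

Answer: x = 1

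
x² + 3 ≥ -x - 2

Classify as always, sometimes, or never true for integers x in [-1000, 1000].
Over all integers in [-1000, 1000], LHS − RHS is smallest at x = 0, where it equals 5:
x = 0: LHS = 0² + 3 = 3, RHS = -0 - 2 = -2; 3 ≥ -2 — holds
At the ends of the range:
x = -1000: LHS = (-1000)² + 3 = 1000003, RHS = -(-1000) - 2 = 998; 1000003 ≥ 998 — holds
x = 1000: LHS = 1000² + 3 = 1000003, RHS = -1000 - 2 = -1002; 1000003 ≥ -1002 — holds
Hence LHS − RHS is never negative, i.e. LHS ≥ RHS throughout, so the relation holds for every integer in [-1000, 1000].

No counterexample exists.

Answer: Always true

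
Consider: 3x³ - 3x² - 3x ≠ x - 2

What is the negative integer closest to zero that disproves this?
Testing negative integers from -1 downward:
x = -1: LHS = 3·(-1)³ - 3·(-1)² - 3·(-1) = -3, RHS = (-1) - 2 = -3; -3 ≠ -3 — FAILS  ← closest negative counterexample to 0

Answer: x = -1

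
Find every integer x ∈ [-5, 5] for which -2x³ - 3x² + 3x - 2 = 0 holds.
Track d = LHS − RHS over the integers in [-5, 5]. Equality would need d = 0, but d changes sign only between consecutive integers, jumping over 0:
x = -3: LHS = -2·(-3)³ - 3·(-3)² + 3·(-3) - 2 = 16; 16 = 0 — FAILS  (d = 16)
x = -2: LHS = -2·(-2)³ - 3·(-2)² + 3·(-2) - 2 = -4; -4 = 0 — FAILS  (d = -4)
Away from these crossings d keeps a constant sign, and checking every integer in [-5, 5] confirms d ≠ 0 throughout. Hence the two sides are never equal, so the claimed relation (=) fails for every integer in [-5, 5].

Answer: None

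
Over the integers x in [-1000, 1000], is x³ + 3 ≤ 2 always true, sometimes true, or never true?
Holds at x = -1: LHS = (-1)³ + 3 = 2; 2 ≤ 2 — holds
Fails at x = 0: LHS = 0³ + 3 = 3; 3 ≤ 2 — FAILS
It is satisfied by some integers in the range but not all.

Answer: Sometimes true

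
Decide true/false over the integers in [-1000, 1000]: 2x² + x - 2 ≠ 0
Track d = LHS − RHS over the integers in [-1000, 1000]. Equality would need d = 0, but d changes sign only between consecutive integers, jumping over 0:
x = -2: LHS = 2·(-2)² + (-2) - 2 = 4; 4 ≠ 0 — holds  (d = 4)
x = -1: LHS = 2·(-1)² + (-1) - 2 = -1; -1 ≠ 0 — holds  (d = -1)
x = 0: LHS = 2·0² + 0 - 2 = -2; -2 ≠ 0 — holds  (d = -2)
x = 1: LHS = 2·1² + 1 - 2 = 1; 1 ≠ 0 — holds  (d = 1)
Away from these crossings d keeps a constant sign, and checking every integer in [-1000, 1000] confirms d ≠ 0 throughout. Hence the two sides are never equal, so the relation holds for every integer in [-1000, 1000].

No counterexample exists.

Answer: True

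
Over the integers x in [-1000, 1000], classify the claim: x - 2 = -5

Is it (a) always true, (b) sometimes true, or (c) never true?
Holds at x = -3: LHS = (-3) - 2 = -5; -5 = -5 — holds
Fails at x = 0: LHS = 0 - 2 = -2; -2 = -5 — FAILS
It is satisfied by some integers in the range but not all.

Answer: Sometimes true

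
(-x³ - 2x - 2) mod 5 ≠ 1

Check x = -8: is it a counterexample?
Substitute x = -8 into the relation:
x = -8: LHS = (-(-8)³ - 2·(-8) - 2) mod 5 = 526 mod 5 = 1; 1 ≠ 1 — FAILS

Since the claim fails at x = -8, this value is a counterexample.

Answer: Yes, x = -8 is a counterexample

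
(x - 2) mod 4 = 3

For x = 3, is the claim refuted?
Substitute x = 3 into the relation:
x = 3: LHS = (3 - 2) mod 4 = 1 mod 4 = 1; 1 = 3 — FAILS

Since the claim fails at x = 3, this value is a counterexample.

Answer: Yes, x = 3 is a counterexample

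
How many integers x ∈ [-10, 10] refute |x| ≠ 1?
Counterexamples in [-10, 10]: {-1, 1}.

Counting them gives 2 values.

Answer: 2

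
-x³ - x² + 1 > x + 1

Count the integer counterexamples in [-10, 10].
Counterexamples in [-10, 10]: {0, 1, 2, 3, 4, 5, 6, 7, 8, 9, 10}.

Counting them gives 11 values.

Answer: 11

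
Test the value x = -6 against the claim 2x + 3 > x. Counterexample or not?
Substitute x = -6 into the relation:
x = -6: LHS = 2·(-6) + 3 = -9; -9 > -6 — FAILS

Since the claim fails at x = -6, this value is a counterexample.

Answer: Yes, x = -6 is a counterexample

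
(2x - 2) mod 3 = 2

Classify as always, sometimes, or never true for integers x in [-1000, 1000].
Holds at x = -1: LHS = (2·(-1) - 2) mod 3 = (-4) mod 3 = 2; 2 = 2 — holds
Fails at x = 0: LHS = (2·0 - 2) mod 3 = (-2) mod 3 = 1; 1 = 2 — FAILS
It is satisfied by some integers in the range but not all.

Answer: Sometimes true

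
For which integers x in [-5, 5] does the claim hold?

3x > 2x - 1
Holds for: {0, 1, 2, 3, 4, 5}
Fails for: {-5, -4, -3, -2, -1}

Answer: {0, 1, 2, 3, 4, 5}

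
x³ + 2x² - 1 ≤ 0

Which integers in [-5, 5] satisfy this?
Holds for: {-5, -4, -3, -2, -1, 0}
Fails for: {1, 2, 3, 4, 5}

Answer: {-5, -4, -3, -2, -1, 0}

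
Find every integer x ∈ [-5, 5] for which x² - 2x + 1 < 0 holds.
Over all integers in [-5, 5], LHS − RHS is smallest at x = 1, where it equals 0:
x = 1: LHS = 1² - 2·1 + 1 = 0; 0 < 0 — FAILS
At the ends of the range:
x = -5: LHS = (-5)² - 2·(-5) + 1 = 36; 36 < 0 — FAILS
x = 5: LHS = 5² - 2·5 + 1 = 16; 16 < 0 — FAILS
Hence LHS − RHS is never negative, i.e. LHS ≥ RHS throughout, so the claimed relation (<) fails for every integer in [-5, 5].

Answer: None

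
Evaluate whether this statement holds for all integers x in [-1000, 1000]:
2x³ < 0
The claim fails at x = 0:
x = 0: LHS = 2·0³ = 0; 0 < 0 — FAILS

Because a single integer refutes it, the statement is false.

Answer: False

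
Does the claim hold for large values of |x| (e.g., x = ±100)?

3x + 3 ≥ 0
x = 100: LHS = 3·100 + 3 = 303; 303 ≥ 0 — holds
x = -100: LHS = 3·(-100) + 3 = -297; -297 ≥ 0 — FAILS

Answer: Partially: holds for x = 100, fails for x = -100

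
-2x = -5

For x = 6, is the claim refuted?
Substitute x = 6 into the relation:
x = 6: LHS = -2·6 = -12; -12 = -5 — FAILS

Since the claim fails at x = 6, this value is a counterexample.

Answer: Yes, x = 6 is a counterexample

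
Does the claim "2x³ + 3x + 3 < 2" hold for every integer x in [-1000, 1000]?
The claim fails at x = 0:
x = 0: LHS = 2·0³ + 3·0 + 3 = 3; 3 < 2 — FAILS

Because a single integer refutes it, the statement is false.

Answer: False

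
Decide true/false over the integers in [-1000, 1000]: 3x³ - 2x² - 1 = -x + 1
The claim fails at x = 0:
x = 0: LHS = 3·0³ - 2·0² - 1 = -1, RHS = -0 + 1 = 1; -1 = 1 — FAILS

Because a single integer refutes it, the statement is false.

Answer: False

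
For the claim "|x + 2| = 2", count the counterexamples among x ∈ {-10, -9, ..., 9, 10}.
Counterexamples in [-10, 10]: {-10, -9, -8, -7, -6, -5, -3, -2, -1, 1, 2, 3, 4, 5, 6, 7, 8, 9, 10}.

Counting them gives 19 values.

Answer: 19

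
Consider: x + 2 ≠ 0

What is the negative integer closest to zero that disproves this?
Testing negative integers from -1 downward:
x = -1: LHS = (-1) + 2 = 1; 1 ≠ 0 — holds
x = -2: LHS = (-2) + 2 = 0; 0 ≠ 0 — FAILS  ← closest negative counterexample to 0

Answer: x = -2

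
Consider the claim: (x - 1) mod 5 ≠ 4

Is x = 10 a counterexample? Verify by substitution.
Substitute x = 10 into the relation:
x = 10: LHS = (10 - 1) mod 5 = 9 mod 5 = 4; 4 ≠ 4 — FAILS

Since the claim fails at x = 10, this value is a counterexample.

Answer: Yes, x = 10 is a counterexample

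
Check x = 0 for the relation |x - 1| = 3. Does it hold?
x = 0: LHS = |0 - 1| = |-1| = 1; 1 = 3 — FAILS

The relation fails at x = 0, so x = 0 is a counterexample.

Answer: No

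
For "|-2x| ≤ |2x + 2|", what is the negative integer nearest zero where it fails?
Testing negative integers from -1 downward:
x = -1: LHS = |-2·(-1)| = |2| = 2, RHS = |2·(-1) + 2| = |0| = 0; 2 ≤ 0 — FAILS  ← closest negative counterexample to 0

Answer: x = -1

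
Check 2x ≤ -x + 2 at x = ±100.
x = 100: LHS = 2·100 = 200, RHS = -100 + 2 = -98; 200 ≤ -98 — FAILS
x = -100: LHS = 2·(-100) = -200, RHS = -(-100) + 2 = 102; -200 ≤ 102 — holds

Answer: Partially: fails for x = 100, holds for x = -100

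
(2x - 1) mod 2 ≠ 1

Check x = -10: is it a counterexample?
Substitute x = -10 into the relation:
x = -10: LHS = (2·(-10) - 1) mod 2 = (-21) mod 2 = 1; 1 ≠ 1 — FAILS

Since the claim fails at x = -10, this value is a counterexample.

Answer: Yes, x = -10 is a counterexample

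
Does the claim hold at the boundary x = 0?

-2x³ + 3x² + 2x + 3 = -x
x = 0: LHS = -2·0³ + 3·0² + 2·0 + 3 = 3, RHS = -0 = 0; 3 = 0 — FAILS

The relation fails at x = 0, so x = 0 is a counterexample.

Answer: No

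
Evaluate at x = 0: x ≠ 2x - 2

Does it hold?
x = 0: RHS = 2·0 - 2 = -2; 0 ≠ -2 — holds

The relation is satisfied at x = 0.

Answer: Yes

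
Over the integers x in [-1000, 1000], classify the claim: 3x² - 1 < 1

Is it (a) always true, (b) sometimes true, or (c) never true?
Holds at x = 0: LHS = 3·0² - 1 = -1; -1 < 1 — holds
Fails at x = 1: LHS = 3·1² - 1 = 2; 2 < 1 — FAILS
It is satisfied by some integers in the range but not all.

Answer: Sometimes true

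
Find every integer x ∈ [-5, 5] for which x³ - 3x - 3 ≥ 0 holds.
Holds for: {3, 4, 5}
Fails for: {-5, -4, -3, -2, -1, 0, 1, 2}

Answer: {3, 4, 5}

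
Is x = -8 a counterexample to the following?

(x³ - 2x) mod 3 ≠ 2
Substitute x = -8 into the relation:
x = -8: LHS = ((-8)³ - 2·(-8)) mod 3 = (-496) mod 3 = 2; 2 ≠ 2 — FAILS

Since the claim fails at x = -8, this value is a counterexample.

Answer: Yes, x = -8 is a counterexample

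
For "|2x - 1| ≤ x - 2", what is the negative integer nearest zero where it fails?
Testing negative integers from -1 downward:
x = -1: LHS = |2·(-1) - 1| = |-3| = 3, RHS = (-1) - 2 = -3; 3 ≤ -3 — FAILS  ← closest negative counterexample to 0

Answer: x = -1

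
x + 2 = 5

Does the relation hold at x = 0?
x = 0: LHS = 0 + 2 = 2; 2 = 5 — FAILS

The relation fails at x = 0, so x = 0 is a counterexample.

Answer: No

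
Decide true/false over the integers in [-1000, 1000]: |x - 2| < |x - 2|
The claim fails at x = 0:
x = 0: LHS = |0 - 2| = |-2| = 2, RHS = |0 - 2| = |-2| = 2; 2 < 2 — FAILS

Because a single integer refutes it, the statement is false.

Answer: False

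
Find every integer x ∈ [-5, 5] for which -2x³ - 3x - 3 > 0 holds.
Holds for: {-5, -4, -3, -2, -1}
Fails for: {0, 1, 2, 3, 4, 5}

Answer: {-5, -4, -3, -2, -1}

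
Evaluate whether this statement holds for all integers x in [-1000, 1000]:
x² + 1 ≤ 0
The claim fails at x = 0:
x = 0: LHS = 0² + 1 = 1; 1 ≤ 0 — FAILS

Because a single integer refutes it, the statement is false.

Answer: False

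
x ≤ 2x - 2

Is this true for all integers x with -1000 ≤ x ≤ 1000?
The claim fails at x = 0:
x = 0: RHS = 2·0 - 2 = -2; 0 ≤ -2 — FAILS

Because a single integer refutes it, the statement is false.

Answer: False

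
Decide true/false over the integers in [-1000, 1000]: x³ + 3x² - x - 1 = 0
The claim fails at x = 0:
x = 0: LHS = 0³ + 3·0² - 0 - 1 = -1; -1 = 0 — FAILS

Because a single integer refutes it, the statement is false.

Answer: False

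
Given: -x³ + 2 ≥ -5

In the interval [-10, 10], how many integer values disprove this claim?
Counterexamples in [-10, 10]: {2, 3, 4, 5, 6, 7, 8, 9, 10}.

Counting them gives 9 values.

Answer: 9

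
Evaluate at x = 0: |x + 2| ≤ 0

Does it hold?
x = 0: LHS = |0 + 2| = |2| = 2; 2 ≤ 0 — FAILS

The relation fails at x = 0, so x = 0 is a counterexample.

Answer: No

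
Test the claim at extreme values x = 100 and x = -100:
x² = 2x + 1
x = 100: LHS = 100² = 10000, RHS = 2·100 + 1 = 201; 10000 = 201 — FAILS
x = -100: LHS = (-100)² = 10000, RHS = 2·(-100) + 1 = -199; 10000 = -199 — FAILS

Answer: No, fails for both x = 100 and x = -100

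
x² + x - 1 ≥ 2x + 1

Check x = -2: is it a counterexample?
Substitute x = -2 into the relation:
x = -2: LHS = (-2)² + (-2) - 1 = 1, RHS = 2·(-2) + 1 = -3; 1 ≥ -3 — holds

The claim holds here, so x = -2 is not a counterexample. (A counterexample exists elsewhere, e.g. x = 0.)

Answer: No, x = -2 is not a counterexample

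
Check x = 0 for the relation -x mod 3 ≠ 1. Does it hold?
x = 0: LHS = (-0) mod 3 = 0 mod 3 = 0; 0 ≠ 1 — holds

The relation is satisfied at x = 0.

Answer: Yes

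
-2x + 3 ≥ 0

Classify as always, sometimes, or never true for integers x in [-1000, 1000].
Holds at x = 0: LHS = -2·0 + 3 = 3; 3 ≥ 0 — holds
Fails at x = 2: LHS = -2·2 + 3 = -1; -1 ≥ 0 — FAILS
It is satisfied by some integers in the range but not all.

Answer: Sometimes true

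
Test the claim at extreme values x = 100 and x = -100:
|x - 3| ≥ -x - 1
x = 100: LHS = |100 - 3| = |97| = 97, RHS = -100 - 1 = -101; 97 ≥ -101 — holds
x = -100: LHS = |(-100) - 3| = |-103| = 103, RHS = -(-100) - 1 = 99; 103 ≥ 99 — holds

Answer: Yes, holds for both x = 100 and x = -100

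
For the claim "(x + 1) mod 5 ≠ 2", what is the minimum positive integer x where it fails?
Testing positive integers:
x = 1: LHS = (1 + 1) mod 5 = 2 mod 5 = 2; 2 ≠ 2 — FAILS  ← smallest positive counterexample

Answer: x = 1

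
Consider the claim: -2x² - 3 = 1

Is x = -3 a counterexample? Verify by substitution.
Substitute x = -3 into the relation:
x = -3: LHS = -2·(-3)² - 3 = -21; -21 = 1 — FAILS

Since the claim fails at x = -3, this value is a counterexample.

Answer: Yes, x = -3 is a counterexample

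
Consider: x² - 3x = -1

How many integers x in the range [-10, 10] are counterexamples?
Counterexamples in [-10, 10]: {-10, -9, -8, -7, -6, -5, -4, -3, -2, -1, 0, 1, 2, 3, 4, 5, 6, 7, 8, 9, 10}.

Counting them gives 21 values.

Answer: 21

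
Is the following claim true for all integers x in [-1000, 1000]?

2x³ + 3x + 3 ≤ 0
The claim fails at x = 0:
x = 0: LHS = 2·0³ + 3·0 + 3 = 3; 3 ≤ 0 — FAILS

Because a single integer refutes it, the statement is false.

Answer: False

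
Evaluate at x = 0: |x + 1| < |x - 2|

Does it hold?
x = 0: LHS = |0 + 1| = |1| = 1, RHS = |0 - 2| = |-2| = 2; 1 < 2 — holds

The relation is satisfied at x = 0.

Answer: Yes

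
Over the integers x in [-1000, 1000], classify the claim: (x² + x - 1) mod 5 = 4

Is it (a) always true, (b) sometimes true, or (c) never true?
Holds at x = 0: LHS = (0² + 0 - 1) mod 5 = (-1) mod 5 = 4; 4 = 4 — holds
Fails at x = 1: LHS = (1² + 1 - 1) mod 5 = 1 mod 5 = 1; 1 = 4 — FAILS
It is satisfied by some integers in the range but not all.

Answer: Sometimes true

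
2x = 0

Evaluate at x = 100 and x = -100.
x = 100: LHS = 2·100 = 200; 200 = 0 — FAILS
x = -100: LHS = 2·(-100) = -200; -200 = 0 — FAILS

Answer: No, fails for both x = 100 and x = -100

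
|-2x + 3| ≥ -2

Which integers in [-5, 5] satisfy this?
An absolute value is never negative, so the left side is ≥ 0 for every x, while the right side is -2. Tightest case in [-5, 5] is x = 1:
x = 1: LHS = |-2·1 + 3| = |1| = 1; 1 ≥ -2 — holds
Hence LHS − RHS is never negative, i.e. LHS ≥ RHS throughout, so the relation holds for every integer in [-5, 5].

Answer: All integers in [-5, 5]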